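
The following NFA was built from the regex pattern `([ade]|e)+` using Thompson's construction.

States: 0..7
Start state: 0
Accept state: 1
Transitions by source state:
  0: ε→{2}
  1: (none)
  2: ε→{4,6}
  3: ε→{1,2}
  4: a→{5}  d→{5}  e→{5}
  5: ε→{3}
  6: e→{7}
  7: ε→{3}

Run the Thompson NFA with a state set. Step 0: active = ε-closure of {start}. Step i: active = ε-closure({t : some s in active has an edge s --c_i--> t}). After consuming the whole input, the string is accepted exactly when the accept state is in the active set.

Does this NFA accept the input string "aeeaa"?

Answer: ACCEPT

Steps:
initial (ε-close {0}): {0,2,4,6}
'a' @ 1: {1,2,3,4,5,6}  (accept∈set)
'e' @ 2: {1,2,3,4,5,6,7}  (accept∈set)
'e' @ 3: {1,2,3,4,5,6,7}  (accept∈set)
'a' @ 4: {1,2,3,4,5,6}  (accept∈set)
'a' @ 5: {1,2,3,4,5,6}  (accept∈set)
end set {1,2,3,4,5,6} — state 1 in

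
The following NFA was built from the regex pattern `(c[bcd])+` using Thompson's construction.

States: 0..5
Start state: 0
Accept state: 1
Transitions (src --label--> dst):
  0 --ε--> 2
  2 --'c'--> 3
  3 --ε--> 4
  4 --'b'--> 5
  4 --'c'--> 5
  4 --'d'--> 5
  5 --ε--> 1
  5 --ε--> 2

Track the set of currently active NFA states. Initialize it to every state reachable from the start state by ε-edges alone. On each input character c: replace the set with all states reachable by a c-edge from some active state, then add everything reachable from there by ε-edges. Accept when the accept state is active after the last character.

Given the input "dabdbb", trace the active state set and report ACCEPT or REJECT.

initial (ε-close {0}): {0,2}
'd' @ 1: {}  — state set empty
rest 'abdbb' ignored (set empty)
after full input: {}  (accept=1 not in)

Answer: REJECT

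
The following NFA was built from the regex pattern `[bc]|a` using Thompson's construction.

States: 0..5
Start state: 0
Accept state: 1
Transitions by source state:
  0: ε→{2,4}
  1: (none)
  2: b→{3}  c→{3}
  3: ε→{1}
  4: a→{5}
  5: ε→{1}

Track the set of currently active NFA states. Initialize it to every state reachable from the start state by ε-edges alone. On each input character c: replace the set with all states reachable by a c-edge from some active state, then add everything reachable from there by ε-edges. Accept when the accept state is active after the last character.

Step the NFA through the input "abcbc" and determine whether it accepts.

start: ε-closure({0}) = {0,2,4}
'a' @ 1: {1,5}  (accept∈set)
'b' @ 2: {}  — no active states
rest 'cbc' ignored (set empty)
after full input: {}  (accept=1 not in)

Answer: REJECT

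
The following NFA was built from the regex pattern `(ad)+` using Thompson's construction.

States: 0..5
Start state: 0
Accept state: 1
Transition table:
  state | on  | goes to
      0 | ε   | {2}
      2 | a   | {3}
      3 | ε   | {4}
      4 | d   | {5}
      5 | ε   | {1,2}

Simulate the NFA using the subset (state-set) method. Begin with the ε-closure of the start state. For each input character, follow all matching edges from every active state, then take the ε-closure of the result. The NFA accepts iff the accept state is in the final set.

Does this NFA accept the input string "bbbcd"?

S₀ = ε-closure({0}) = {0,2}
'b' @ 1: {}  — no active states
rest 'bbcd' ignored (set empty)
end set {} — state 1 not in

Answer: REJECT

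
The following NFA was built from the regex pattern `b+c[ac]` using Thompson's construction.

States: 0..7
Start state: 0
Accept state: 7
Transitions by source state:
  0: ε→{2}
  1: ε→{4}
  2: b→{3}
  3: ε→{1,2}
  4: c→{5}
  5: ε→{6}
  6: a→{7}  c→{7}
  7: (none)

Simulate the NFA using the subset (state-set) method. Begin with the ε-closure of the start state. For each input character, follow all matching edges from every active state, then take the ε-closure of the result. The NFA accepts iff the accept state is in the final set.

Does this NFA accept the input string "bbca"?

Answer: ACCEPT

Trace:
start: ε-closure({0}) = {0,2}
'b' @ 1: {1,2,3,4}
'b' @ 2: {1,2,3,4}
'c' @ 3: {5,6}
'a' @ 4: {7}  [accepting]
end set {7} — state 7 in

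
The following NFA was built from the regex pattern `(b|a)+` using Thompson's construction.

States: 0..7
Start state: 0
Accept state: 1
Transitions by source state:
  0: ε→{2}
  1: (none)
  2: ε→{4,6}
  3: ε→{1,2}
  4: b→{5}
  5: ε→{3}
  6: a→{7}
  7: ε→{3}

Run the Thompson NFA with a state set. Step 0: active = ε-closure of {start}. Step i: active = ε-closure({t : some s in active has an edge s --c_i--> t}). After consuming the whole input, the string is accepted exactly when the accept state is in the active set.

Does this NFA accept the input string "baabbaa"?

S₀ = ε-closure({0}) = {0,2,4,6}
'b' @ 1: {1,2,3,4,5,6}  (accept∈set)
'a' @ 2: {1,2,3,4,6,7}  (accept∈set)
'a' @ 3: {1,2,3,4,6,7}  (accept∈set)
'b' @ 4: {1,2,3,4,5,6}  (accept∈set)
'b' @ 5: {1,2,3,4,5,6}  (accept∈set)
'a' @ 6: {1,2,3,4,6,7}  (accept∈set)
'a' @ 7: {1,2,3,4,6,7}  (accept∈set)
end set {1,2,3,4,6,7} — state 1 in

Answer: ACCEPT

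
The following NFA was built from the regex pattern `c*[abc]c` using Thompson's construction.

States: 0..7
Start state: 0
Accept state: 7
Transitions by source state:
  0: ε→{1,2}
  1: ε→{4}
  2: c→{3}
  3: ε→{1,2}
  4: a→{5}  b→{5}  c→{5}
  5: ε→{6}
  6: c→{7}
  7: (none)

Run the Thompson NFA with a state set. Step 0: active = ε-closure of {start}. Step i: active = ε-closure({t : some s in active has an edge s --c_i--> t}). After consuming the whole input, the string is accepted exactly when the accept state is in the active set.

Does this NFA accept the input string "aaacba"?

S₀ = ε-closure({0}) = {0,1,2,4}
'a' @ 1: {5,6}
'a' @ 2: {}  — state set empty
rest 'acba' ignored (set empty)
after full input: {}  (accept=7 not in)

Answer: REJECT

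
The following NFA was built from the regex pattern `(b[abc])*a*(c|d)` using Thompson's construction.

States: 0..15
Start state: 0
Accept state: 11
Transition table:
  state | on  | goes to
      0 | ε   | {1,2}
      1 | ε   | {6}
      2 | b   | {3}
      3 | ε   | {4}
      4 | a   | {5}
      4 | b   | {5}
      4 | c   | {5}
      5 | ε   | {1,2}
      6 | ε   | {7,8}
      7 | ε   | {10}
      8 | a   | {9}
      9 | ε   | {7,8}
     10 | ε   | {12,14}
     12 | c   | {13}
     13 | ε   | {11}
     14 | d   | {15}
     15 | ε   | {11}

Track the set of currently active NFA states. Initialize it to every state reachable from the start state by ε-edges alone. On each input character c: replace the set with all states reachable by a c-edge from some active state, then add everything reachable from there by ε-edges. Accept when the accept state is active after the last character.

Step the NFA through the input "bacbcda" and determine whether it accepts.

Answer: REJECT

Derivation:
initial (ε-close {0}): {0,1,2,6,7,8,10,12,14}
'b' @ 1: {3,4}
'a' @ 2: {1,2,5,6,7,8,10,12,14}
'c' @ 3: {11,13}  ✓accept
'b' @ 4: {}  — no active states
rest 'cda' ignored (set empty)
after full input: {}  (accept=11 not in)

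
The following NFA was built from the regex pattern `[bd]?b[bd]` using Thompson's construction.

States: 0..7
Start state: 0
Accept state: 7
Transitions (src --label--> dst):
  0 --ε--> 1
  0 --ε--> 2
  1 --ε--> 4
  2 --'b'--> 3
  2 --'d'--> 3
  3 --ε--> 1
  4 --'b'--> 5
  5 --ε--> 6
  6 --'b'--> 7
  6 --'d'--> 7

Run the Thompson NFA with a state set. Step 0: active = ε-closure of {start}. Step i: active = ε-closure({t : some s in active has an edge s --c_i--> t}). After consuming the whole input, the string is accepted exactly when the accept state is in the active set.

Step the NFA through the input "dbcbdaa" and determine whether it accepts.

Answer: REJECT

Derivation:
start: ε-closure({0}) = {0,1,2,4}
'd' @ 1: {1,3,4}
'b' @ 2: {5,6}
'c' @ 3: {}  — state set empty
rest 'bdaa' ignored (set empty)
end set {} — state 7 not in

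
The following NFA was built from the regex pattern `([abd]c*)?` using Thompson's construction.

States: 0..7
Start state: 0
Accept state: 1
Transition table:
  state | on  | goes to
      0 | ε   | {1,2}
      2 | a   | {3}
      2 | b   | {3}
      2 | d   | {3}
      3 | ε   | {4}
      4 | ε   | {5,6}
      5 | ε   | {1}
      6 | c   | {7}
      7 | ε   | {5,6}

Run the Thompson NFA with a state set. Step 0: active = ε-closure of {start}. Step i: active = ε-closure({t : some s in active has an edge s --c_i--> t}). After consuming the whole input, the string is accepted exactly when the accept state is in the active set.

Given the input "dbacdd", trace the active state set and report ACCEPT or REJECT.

Answer: REJECT

Derivation:
S₀ = ε-closure({0}) = {0,1,2}
'd' @ 1: {1,3,4,5,6}  (accept∈set)
'b' @ 2: {}  — no active states
rest 'acdd' ignored (set empty)
final: {}; accept 1 not in set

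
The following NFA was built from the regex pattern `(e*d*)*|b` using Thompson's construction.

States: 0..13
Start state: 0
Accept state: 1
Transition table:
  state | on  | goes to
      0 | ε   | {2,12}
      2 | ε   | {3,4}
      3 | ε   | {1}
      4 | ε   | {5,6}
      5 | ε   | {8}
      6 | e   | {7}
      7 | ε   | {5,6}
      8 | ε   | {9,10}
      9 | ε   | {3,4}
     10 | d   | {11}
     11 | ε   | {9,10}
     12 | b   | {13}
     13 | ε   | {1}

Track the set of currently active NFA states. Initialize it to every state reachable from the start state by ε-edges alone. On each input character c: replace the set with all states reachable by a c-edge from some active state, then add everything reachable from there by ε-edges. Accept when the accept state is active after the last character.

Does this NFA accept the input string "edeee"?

initial (ε-close {0}): {0,1,2,3,4,5,6,8,9,10,12}
'e' @ 1: {1,3,4,5,6,7,8,9,10}  ✓accept
'd' @ 2: {1,3,4,5,6,8,9,10,11}  ✓accept
'e' @ 3: {1,3,4,5,6,7,8,9,10}  ✓accept
'e' @ 4: {1,3,4,5,6,7,8,9,10}  ✓accept
'e' @ 5: {1,3,4,5,6,7,8,9,10}  ✓accept
after full input: {1,3,4,5,6,7,8,9,10}  (accept=1 in)

Answer: ACCEPT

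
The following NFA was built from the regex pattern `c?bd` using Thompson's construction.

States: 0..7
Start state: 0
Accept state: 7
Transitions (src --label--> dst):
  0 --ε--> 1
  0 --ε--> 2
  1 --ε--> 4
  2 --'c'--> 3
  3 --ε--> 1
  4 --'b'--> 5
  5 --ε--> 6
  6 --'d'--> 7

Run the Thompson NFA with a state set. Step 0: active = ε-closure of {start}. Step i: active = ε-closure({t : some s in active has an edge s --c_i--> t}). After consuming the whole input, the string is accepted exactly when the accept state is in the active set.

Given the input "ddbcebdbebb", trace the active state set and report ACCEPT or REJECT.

start: ε-closure({0}) = {0,1,2,4}
'd' @ 1: {}  — state set empty
rest 'dbcebdbebb' ignored (set empty)
after full input: {}  (accept=7 not in)

Answer: REJECT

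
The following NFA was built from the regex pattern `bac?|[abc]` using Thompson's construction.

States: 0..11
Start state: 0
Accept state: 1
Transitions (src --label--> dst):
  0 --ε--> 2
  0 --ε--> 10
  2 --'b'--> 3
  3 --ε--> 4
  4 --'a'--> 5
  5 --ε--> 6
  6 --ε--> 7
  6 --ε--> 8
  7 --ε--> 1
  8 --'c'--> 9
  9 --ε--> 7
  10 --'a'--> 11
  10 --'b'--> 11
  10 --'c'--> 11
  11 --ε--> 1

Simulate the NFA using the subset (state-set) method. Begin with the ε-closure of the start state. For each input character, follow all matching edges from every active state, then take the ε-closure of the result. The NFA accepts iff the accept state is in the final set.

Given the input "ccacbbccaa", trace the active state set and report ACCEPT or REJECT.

S₀ = ε-closure({0}) = {0,2,10}
'c' @ 1: {1,11}  (accept∈set)
'c' @ 2: {}  — no active states
rest 'acbbccaa' ignored (set empty)
end set {} — state 1 not in

Answer: REJECT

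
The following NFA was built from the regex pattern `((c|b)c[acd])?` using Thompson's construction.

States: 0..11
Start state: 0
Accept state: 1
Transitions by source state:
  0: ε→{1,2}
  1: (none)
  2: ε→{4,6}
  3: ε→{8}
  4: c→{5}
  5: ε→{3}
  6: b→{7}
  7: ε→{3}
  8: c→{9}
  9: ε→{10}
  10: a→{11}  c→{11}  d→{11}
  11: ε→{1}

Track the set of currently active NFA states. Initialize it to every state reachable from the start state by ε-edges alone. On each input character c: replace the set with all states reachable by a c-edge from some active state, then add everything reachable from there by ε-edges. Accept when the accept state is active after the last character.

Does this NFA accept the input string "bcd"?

Answer: ACCEPT

Derivation:
S₀ = ε-closure({0}) = {0,1,2,4,6}
'b' @ 1: {3,7,8}
'c' @ 2: {9,10}
'd' @ 3: {1,11}  (accept∈set)
after full input: {1,11}  (accept=1 in)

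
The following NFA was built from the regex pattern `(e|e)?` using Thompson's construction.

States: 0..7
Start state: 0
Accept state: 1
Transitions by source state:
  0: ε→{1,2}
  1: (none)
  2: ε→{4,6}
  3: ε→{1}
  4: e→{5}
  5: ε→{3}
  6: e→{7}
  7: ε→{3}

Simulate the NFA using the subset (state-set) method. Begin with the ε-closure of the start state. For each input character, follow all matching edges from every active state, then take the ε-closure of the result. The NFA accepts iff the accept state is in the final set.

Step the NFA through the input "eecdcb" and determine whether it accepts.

start: ε-closure({0}) = {0,1,2,4,6}
'e' @ 1: {1,3,5,7}  [accepting]
'e' @ 2: {}  — dead — no transitions
rest 'cdcb' ignored (set empty)
after full input: {}  (accept=1 not in)

Answer: REJECT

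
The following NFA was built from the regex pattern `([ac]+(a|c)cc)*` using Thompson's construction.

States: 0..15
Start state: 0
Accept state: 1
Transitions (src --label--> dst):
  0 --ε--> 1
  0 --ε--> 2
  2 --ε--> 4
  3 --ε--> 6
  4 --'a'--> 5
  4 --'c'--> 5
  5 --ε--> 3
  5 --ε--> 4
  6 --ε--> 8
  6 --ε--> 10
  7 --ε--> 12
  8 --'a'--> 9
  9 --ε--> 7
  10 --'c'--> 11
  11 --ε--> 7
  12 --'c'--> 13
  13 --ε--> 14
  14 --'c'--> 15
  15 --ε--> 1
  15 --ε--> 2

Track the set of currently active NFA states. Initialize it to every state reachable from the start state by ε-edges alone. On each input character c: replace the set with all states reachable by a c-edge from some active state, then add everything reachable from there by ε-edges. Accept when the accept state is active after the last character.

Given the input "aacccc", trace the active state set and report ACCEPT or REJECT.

S₀ = ε-closure({0}) = {0,1,2,4}
'a' @ 1: {3,4,5,6,8,10}
'a' @ 2: {3,4,5,6,7,8,9,10,12}
'c' @ 3: {3,4,5,6,7,8,10,11,12,13,14}
'c' @ 4: {1,2,3,4,5,6,7,8,10,11,12,13,14,15}  (accept∈set)
'c' @ 5: {1,2,3,4,5,6,7,8,10,11,12,13,14,15}  (accept∈set)
'c' @ 6: {1,2,3,4,5,6,7,8,10,11,12,13,14,15}  (accept∈set)
after full input: {1,2,3,4,5,6,7,8,10,11,12,13,14,15}  (accept=1 in)

Answer: ACCEPT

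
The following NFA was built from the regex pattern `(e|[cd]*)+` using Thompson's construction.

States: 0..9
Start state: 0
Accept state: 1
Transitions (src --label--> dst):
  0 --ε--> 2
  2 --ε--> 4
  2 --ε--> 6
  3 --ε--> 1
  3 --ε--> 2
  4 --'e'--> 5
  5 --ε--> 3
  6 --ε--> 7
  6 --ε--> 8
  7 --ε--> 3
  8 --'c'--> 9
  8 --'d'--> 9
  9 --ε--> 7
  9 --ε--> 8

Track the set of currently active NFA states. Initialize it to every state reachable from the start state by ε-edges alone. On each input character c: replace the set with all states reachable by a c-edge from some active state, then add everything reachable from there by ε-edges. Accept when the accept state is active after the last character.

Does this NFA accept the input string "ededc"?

S₀ = ε-closure({0}) = {0,1,2,3,4,6,7,8}
'e' @ 1: {1,2,3,4,5,6,7,8}  [accepting]
'd' @ 2: {1,2,3,4,6,7,8,9}  [accepting]
'e' @ 3: {1,2,3,4,5,6,7,8}  [accepting]
'd' @ 4: {1,2,3,4,6,7,8,9}  [accepting]
'c' @ 5: {1,2,3,4,6,7,8,9}  [accepting]
end set {1,2,3,4,6,7,8,9} — state 1 in

Answer: ACCEPT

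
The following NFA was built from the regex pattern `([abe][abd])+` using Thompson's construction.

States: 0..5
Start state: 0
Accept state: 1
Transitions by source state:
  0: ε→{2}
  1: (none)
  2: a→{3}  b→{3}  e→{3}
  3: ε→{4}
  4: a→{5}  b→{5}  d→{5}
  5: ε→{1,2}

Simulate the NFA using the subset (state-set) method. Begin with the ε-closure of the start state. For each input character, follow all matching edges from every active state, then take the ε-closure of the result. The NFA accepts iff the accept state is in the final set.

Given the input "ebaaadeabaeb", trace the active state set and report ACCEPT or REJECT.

start: ε-closure({0}) = {0,2}
'e' @ 1: {3,4}
'b' @ 2: {1,2,5}  [accepting]
'a' @ 3: {3,4}
'a' @ 4: {1,2,5}  [accepting]
'a' @ 5: {3,4}
'd' @ 6: {1,2,5}  [accepting]
'e' @ 7: {3,4}
'a' @ 8: {1,2,5}  [accepting]
'b' @ 9: {3,4}
'a' @ 10: {1,2,5}  [accepting]
'e' @ 11: {3,4}
'b' @ 12: {1,2,5}  [accepting]
final: {1,2,5}; accept 1 in set

Answer: ACCEPT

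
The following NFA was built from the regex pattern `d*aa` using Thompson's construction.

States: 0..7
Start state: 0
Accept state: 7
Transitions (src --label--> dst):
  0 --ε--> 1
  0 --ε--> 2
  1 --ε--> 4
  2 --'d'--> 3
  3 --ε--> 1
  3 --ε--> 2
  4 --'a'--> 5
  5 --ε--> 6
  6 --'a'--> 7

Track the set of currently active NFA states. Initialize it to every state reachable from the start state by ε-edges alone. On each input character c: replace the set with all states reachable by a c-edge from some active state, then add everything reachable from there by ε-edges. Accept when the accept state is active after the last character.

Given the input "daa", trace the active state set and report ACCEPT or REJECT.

initial (ε-close {0}): {0,1,2,4}
'd' @ 1: {1,2,3,4}
'a' @ 2: {5,6}
'a' @ 3: {7}  (accept∈set)
end set {7} — state 7 in

Answer: ACCEPT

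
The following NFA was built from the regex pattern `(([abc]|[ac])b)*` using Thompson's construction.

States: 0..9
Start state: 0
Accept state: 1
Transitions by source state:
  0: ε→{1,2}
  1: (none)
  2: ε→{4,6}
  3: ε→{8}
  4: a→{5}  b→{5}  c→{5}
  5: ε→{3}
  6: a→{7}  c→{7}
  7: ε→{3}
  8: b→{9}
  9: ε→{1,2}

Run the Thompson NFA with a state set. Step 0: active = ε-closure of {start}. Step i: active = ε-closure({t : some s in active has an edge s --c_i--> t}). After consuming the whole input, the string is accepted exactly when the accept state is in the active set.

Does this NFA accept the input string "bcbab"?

Answer: REJECT

Trace:
S₀ = ε-closure({0}) = {0,1,2,4,6}
'b' @ 1: {3,5,8}
'c' @ 2: {}  — no active states
rest 'bab' ignored (set empty)
end set {} — state 1 not in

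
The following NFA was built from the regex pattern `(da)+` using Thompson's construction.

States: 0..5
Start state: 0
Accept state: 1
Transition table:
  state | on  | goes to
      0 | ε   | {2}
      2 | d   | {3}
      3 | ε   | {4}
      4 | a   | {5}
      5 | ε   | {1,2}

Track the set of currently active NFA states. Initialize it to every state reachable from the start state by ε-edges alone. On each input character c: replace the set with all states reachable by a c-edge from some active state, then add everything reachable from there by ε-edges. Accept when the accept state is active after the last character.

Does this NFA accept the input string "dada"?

start: ε-closure({0}) = {0,2}
'd' @ 1: {3,4}
'a' @ 2: {1,2,5}  ✓accept
'd' @ 3: {3,4}
'a' @ 4: {1,2,5}  ✓accept
after full input: {1,2,5}  (accept=1 in)

Answer: ACCEPT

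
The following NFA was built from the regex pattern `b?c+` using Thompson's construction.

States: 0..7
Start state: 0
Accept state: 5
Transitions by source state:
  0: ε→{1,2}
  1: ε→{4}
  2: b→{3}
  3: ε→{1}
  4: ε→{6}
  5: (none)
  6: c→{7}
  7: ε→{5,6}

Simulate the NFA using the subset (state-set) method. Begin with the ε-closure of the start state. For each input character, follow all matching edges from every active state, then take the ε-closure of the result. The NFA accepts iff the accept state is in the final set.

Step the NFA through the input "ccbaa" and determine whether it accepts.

Answer: REJECT

Steps:
initial (ε-close {0}): {0,1,2,4,6}
'c' @ 1: {5,6,7}  (accept∈set)
'c' @ 2: {5,6,7}  (accept∈set)
'b' @ 3: {}  — dead — no transitions
rest 'aa' ignored (set empty)
final: {}; accept 5 not in set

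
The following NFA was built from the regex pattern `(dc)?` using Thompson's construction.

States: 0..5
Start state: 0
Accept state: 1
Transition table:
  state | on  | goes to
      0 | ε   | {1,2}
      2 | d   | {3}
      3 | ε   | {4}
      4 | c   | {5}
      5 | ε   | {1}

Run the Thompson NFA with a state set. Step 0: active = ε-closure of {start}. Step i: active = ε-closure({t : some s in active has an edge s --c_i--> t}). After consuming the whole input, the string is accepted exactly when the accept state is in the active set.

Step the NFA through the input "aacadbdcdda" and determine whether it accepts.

initial (ε-close {0}): {0,1,2}
'a' @ 1: {}  — dead — no transitions
rest 'acadbdcdda' ignored (set empty)
end set {} — state 1 not in

Answer: REJECT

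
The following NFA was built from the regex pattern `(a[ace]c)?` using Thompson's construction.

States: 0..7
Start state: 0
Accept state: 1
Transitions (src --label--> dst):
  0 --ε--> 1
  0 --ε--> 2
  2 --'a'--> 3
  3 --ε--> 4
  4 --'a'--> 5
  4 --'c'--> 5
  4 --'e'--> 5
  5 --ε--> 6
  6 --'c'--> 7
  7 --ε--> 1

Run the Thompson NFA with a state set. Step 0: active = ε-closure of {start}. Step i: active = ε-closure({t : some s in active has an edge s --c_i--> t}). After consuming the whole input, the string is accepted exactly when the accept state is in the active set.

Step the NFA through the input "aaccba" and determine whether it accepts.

start: ε-closure({0}) = {0,1,2}
'a' @ 1: {3,4}
'a' @ 2: {5,6}
'c' @ 3: {1,7}  ✓accept
'c' @ 4: {}  — no active states
rest 'ba' ignored (set empty)
end set {} — state 1 not in

Answer: REJECT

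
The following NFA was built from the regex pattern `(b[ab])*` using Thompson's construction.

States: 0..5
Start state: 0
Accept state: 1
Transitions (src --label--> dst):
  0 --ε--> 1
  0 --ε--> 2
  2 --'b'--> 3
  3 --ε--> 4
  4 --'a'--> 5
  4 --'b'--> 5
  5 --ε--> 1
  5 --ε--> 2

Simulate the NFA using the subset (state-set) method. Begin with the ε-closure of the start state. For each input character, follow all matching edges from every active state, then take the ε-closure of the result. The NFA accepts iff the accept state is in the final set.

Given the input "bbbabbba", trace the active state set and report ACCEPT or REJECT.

start: ε-closure({0}) = {0,1,2}
'b' @ 1: {3,4}
'b' @ 2: {1,2,5}  ✓accept
'b' @ 3: {3,4}
'a' @ 4: {1,2,5}  ✓accept
'b' @ 5: {3,4}
'b' @ 6: {1,2,5}  ✓accept
'b' @ 7: {3,4}
'a' @ 8: {1,2,5}  ✓accept
final: {1,2,5}; accept 1 in set

Answer: ACCEPT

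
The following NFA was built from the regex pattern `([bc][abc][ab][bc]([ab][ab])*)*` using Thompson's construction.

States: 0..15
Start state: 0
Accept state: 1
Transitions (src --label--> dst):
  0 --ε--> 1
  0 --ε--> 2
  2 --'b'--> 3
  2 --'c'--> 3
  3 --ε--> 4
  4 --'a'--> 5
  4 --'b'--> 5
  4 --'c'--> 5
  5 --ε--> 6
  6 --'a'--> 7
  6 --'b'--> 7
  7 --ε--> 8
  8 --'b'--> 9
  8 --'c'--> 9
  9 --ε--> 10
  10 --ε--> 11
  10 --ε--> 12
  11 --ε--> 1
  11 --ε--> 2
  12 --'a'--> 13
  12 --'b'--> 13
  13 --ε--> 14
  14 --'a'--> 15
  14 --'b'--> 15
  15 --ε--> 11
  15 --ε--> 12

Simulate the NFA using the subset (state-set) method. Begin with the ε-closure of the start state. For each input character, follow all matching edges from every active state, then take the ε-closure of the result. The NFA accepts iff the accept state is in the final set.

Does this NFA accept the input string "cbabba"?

initial (ε-close {0}): {0,1,2}
'c' @ 1: {3,4}
'b' @ 2: {5,6}
'a' @ 3: {7,8}
'b' @ 4: {1,2,9,10,11,12}  ✓accept
'b' @ 5: {3,4,13,14}
'a' @ 6: {1,2,5,6,11,12,15}  ✓accept
final: {1,2,5,6,11,12,15}; accept 1 in set

Answer: ACCEPT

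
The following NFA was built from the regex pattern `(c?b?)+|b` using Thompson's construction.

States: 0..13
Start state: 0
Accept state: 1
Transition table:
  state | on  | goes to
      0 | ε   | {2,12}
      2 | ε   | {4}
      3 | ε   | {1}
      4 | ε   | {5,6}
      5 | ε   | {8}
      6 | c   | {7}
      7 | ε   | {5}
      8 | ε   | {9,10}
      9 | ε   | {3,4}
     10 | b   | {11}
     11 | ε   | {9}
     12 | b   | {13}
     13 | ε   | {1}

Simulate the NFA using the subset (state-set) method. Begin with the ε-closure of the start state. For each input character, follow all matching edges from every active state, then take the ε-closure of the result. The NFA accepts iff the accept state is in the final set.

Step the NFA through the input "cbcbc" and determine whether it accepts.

start: ε-closure({0}) = {0,1,2,3,4,5,6,8,9,10,12}
'c' @ 1: {1,3,4,5,6,7,8,9,10}  ✓accept
'b' @ 2: {1,3,4,5,6,8,9,10,11}  ✓accept
'c' @ 3: {1,3,4,5,6,7,8,9,10}  ✓accept
'b' @ 4: {1,3,4,5,6,8,9,10,11}  ✓accept
'c' @ 5: {1,3,4,5,6,7,8,9,10}  ✓accept
after full input: {1,3,4,5,6,7,8,9,10}  (accept=1 in)

Answer: ACCEPT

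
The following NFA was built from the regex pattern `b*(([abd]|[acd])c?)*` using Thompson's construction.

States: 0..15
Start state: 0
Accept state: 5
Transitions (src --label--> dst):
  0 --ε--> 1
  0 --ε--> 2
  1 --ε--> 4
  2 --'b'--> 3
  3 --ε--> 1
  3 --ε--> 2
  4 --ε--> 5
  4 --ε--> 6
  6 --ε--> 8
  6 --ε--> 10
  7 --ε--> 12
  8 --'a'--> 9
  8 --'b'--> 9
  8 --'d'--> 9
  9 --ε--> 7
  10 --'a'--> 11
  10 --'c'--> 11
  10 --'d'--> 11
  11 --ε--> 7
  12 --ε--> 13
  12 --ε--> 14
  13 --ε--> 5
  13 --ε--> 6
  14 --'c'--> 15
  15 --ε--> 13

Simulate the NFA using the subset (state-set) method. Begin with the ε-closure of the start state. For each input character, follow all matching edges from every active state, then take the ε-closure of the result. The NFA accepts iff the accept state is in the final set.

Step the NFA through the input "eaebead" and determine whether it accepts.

Answer: REJECT

Steps:
initial (ε-close {0}): {0,1,2,4,5,6,8,10}
'e' @ 1: {}  — dead — no transitions
rest 'aebead' ignored (set empty)
end set {} — state 5 not in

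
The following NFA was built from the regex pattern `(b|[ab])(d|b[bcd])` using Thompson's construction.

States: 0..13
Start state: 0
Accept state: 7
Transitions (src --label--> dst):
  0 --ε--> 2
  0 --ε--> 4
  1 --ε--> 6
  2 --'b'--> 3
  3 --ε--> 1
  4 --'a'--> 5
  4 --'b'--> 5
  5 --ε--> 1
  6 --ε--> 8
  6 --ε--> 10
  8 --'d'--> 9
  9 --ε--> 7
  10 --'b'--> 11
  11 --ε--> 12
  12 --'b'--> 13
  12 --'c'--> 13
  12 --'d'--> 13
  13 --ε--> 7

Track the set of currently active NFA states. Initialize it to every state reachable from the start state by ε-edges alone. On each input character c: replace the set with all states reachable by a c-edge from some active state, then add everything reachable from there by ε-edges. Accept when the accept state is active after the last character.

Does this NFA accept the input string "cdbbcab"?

initial (ε-close {0}): {0,2,4}
'c' @ 1: {}  — dead — no transitions
rest 'dbbcab' ignored (set empty)
end set {} — state 7 not in

Answer: REJECT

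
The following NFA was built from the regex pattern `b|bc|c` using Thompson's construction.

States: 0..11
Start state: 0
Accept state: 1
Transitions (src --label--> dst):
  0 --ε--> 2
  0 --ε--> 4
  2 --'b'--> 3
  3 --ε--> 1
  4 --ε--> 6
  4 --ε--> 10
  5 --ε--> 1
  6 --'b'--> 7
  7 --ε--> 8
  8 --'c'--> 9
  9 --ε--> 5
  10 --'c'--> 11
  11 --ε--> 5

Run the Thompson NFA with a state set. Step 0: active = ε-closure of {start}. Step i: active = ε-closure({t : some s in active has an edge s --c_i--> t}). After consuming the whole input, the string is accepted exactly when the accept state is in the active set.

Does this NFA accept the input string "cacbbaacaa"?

initial (ε-close {0}): {0,2,4,6,10}
'c' @ 1: {1,5,11}  (accept∈set)
'a' @ 2: {}  — state set empty
rest 'cbbaacaa' ignored (set empty)
final: {}; accept 1 not in set

Answer: REJECT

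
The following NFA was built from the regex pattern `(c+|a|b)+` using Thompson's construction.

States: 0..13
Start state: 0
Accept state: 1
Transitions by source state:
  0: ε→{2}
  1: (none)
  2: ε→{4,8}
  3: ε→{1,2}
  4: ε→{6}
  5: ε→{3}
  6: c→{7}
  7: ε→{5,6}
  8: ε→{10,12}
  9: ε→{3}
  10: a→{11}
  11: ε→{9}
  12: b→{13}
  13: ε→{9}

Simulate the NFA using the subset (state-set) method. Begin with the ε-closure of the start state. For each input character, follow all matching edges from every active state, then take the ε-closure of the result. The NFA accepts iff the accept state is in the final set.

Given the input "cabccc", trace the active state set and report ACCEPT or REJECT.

start: ε-closure({0}) = {0,2,4,6,8,10,12}
'c' @ 1: {1,2,3,4,5,6,7,8,10,12}  (accept∈set)
'a' @ 2: {1,2,3,4,6,8,9,10,11,12}  (accept∈set)
'b' @ 3: {1,2,3,4,6,8,9,10,12,13}  (accept∈set)
'c' @ 4: {1,2,3,4,5,6,7,8,10,12}  (accept∈set)
'c' @ 5: {1,2,3,4,5,6,7,8,10,12}  (accept∈set)
'c' @ 6: {1,2,3,4,5,6,7,8,10,12}  (accept∈set)
end set {1,2,3,4,5,6,7,8,10,12} — state 1 in

Answer: ACCEPT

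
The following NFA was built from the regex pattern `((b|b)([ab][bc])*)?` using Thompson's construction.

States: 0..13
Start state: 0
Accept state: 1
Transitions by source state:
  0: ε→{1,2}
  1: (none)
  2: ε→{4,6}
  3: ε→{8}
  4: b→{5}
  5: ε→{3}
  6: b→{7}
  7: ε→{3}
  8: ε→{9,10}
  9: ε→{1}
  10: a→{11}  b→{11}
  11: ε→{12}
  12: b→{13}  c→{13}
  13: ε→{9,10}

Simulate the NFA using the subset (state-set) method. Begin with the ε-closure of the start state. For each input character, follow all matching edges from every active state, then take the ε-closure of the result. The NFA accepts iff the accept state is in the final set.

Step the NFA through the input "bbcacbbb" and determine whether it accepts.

Answer: REJECT

Derivation:
start: ε-closure({0}) = {0,1,2,4,6}
'b' @ 1: {1,3,5,7,8,9,10}  [accepting]
'b' @ 2: {11,12}
'c' @ 3: {1,9,10,13}  [accepting]
'a' @ 4: {11,12}
'c' @ 5: {1,9,10,13}  [accepting]
'b' @ 6: {11,12}
'b' @ 7: {1,9,10,13}  [accepting]
'b' @ 8: {11,12}
final: {11,12}; accept 1 not in set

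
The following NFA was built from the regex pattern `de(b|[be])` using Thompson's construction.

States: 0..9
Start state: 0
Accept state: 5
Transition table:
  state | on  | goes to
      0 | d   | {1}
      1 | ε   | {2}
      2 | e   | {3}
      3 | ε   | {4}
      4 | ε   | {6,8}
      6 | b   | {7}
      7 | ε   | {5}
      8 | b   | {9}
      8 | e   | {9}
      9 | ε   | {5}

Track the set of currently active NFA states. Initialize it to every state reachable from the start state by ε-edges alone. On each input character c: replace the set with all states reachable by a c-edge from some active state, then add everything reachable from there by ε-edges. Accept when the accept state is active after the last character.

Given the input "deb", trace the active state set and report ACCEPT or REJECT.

initial (ε-close {0}): {0}
'd' @ 1: {1,2}
'e' @ 2: {3,4,6,8}
'b' @ 3: {5,7,9}  [accepting]
after full input: {5,7,9}  (accept=5 in)

Answer: ACCEPT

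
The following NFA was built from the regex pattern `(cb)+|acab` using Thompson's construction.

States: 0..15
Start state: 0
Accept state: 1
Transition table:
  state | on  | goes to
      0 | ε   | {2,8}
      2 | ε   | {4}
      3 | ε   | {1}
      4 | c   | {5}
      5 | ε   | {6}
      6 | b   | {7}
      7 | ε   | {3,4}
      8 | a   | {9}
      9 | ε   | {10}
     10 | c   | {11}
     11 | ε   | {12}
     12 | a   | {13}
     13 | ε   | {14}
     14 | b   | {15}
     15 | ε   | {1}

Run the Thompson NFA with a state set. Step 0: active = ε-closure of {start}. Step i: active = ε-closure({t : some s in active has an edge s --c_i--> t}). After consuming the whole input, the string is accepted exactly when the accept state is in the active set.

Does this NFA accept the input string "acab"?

Answer: ACCEPT

Trace:
initial (ε-close {0}): {0,2,4,8}
'a' @ 1: {9,10}
'c' @ 2: {11,12}
'a' @ 3: {13,14}
'b' @ 4: {1,15}  [accepting]
final: {1,15}; accept 1 in set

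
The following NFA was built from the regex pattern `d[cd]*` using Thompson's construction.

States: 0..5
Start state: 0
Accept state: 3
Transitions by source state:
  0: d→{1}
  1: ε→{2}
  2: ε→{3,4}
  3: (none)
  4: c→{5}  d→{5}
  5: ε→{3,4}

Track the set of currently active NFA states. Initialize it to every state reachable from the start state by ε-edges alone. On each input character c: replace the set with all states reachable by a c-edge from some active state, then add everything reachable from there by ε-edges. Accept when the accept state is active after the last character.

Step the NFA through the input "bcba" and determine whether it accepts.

initial (ε-close {0}): {0}
'b' @ 1: {}  — no active states
rest 'cba' ignored (set empty)
final: {}; accept 3 not in set

Answer: REJECT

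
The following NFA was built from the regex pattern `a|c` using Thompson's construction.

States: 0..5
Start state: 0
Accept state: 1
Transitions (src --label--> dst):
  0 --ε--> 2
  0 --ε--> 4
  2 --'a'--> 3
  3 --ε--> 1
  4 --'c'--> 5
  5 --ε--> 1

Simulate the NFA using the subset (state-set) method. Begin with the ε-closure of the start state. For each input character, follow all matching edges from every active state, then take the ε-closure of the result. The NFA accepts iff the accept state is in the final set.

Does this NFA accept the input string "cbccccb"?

Answer: REJECT

Derivation:
initial (ε-close {0}): {0,2,4}
'c' @ 1: {1,5}  [accepting]
'b' @ 2: {}  — state set empty
rest 'ccccb' ignored (set empty)
final: {}; accept 1 not in set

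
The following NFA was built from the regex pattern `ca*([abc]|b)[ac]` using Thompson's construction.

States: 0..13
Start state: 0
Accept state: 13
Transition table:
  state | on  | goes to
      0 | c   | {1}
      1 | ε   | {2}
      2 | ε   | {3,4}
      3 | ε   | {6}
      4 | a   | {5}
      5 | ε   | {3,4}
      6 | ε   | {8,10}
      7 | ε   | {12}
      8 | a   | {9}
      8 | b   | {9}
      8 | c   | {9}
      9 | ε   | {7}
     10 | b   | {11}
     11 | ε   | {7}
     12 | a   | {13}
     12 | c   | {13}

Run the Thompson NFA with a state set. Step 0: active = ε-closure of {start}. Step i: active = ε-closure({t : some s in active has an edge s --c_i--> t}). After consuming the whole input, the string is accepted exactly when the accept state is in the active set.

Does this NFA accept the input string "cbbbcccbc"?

Answer: REJECT

Trace:
start: ε-closure({0}) = {0}
'c' @ 1: {1,2,3,4,6,8,10}
'b' @ 2: {7,9,11,12}
'b' @ 3: {}  — no active states
rest 'bcccbc' ignored (set empty)
end set {} — state 13 not in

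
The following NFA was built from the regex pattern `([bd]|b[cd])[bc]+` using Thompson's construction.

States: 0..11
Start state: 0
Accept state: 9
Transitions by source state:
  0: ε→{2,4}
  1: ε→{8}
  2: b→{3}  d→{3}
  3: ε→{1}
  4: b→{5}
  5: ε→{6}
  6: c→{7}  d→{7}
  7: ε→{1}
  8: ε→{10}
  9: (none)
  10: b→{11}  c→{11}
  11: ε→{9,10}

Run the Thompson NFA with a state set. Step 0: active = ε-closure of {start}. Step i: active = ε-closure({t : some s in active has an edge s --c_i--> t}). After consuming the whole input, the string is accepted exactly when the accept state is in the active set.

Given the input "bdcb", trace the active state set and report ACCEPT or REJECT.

start: ε-closure({0}) = {0,2,4}
'b' @ 1: {1,3,5,6,8,10}
'd' @ 2: {1,7,8,10}
'c' @ 3: {9,10,11}  [accepting]
'b' @ 4: {9,10,11}  [accepting]
final: {9,10,11}; accept 9 in set

Answer: ACCEPT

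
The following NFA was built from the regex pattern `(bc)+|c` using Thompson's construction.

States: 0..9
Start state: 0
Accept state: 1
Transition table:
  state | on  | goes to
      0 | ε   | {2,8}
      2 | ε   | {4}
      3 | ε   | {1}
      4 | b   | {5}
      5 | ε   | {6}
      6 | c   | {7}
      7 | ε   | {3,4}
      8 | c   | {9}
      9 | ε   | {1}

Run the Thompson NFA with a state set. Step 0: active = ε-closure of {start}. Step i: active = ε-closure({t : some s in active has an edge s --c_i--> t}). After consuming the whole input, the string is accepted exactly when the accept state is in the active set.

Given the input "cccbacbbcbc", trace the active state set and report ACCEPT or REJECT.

Answer: REJECT

Steps:
start: ε-closure({0}) = {0,2,4,8}
'c' @ 1: {1,9}  [accepting]
'c' @ 2: {}  — no active states
rest 'cbacbbcbc' ignored (set empty)
final: {}; accept 1 not in set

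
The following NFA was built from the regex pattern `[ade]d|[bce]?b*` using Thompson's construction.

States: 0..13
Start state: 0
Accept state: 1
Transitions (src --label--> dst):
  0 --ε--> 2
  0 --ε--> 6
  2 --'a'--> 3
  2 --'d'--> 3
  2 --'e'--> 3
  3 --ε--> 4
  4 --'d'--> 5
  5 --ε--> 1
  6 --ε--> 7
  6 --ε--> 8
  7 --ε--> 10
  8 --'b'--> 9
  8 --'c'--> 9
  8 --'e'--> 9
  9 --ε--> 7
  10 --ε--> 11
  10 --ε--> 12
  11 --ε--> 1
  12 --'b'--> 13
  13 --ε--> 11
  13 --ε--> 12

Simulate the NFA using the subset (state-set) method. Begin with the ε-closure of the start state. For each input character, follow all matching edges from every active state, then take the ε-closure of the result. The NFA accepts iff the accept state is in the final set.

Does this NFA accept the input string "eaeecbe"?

start: ε-closure({0}) = {0,1,2,6,7,8,10,11,12}
'e' @ 1: {1,3,4,7,9,10,11,12}  (accept∈set)
'a' @ 2: {}  — dead — no transitions
rest 'eecbe' ignored (set empty)
after full input: {}  (accept=1 not in)

Answer: REJECT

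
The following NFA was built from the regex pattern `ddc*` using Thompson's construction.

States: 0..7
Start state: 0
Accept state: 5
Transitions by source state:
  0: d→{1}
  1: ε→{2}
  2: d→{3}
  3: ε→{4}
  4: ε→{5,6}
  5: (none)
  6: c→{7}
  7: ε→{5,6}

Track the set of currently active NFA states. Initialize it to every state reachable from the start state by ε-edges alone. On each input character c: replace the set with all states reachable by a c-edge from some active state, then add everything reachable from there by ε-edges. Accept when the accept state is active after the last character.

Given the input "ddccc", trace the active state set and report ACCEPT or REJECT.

start: ε-closure({0}) = {0}
'd' @ 1: {1,2}
'd' @ 2: {3,4,5,6}  [accepting]
'c' @ 3: {5,6,7}  [accepting]
'c' @ 4: {5,6,7}  [accepting]
'c' @ 5: {5,6,7}  [accepting]
after full input: {5,6,7}  (accept=5 in)

Answer: ACCEPT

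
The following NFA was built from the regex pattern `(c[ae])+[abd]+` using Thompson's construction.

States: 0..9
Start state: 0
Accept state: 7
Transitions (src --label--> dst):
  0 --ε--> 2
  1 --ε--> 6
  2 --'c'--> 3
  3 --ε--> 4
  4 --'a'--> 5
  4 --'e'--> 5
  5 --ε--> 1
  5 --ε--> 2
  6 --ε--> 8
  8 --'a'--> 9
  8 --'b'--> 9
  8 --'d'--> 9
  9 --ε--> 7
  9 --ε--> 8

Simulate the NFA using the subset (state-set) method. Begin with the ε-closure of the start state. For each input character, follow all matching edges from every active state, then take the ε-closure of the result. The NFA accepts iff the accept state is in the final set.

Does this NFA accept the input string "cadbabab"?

initial (ε-close {0}): {0,2}
'c' @ 1: {3,4}
'a' @ 2: {1,2,5,6,8}
'd' @ 3: {7,8,9}  ✓accept
'b' @ 4: {7,8,9}  ✓accept
'a' @ 5: {7,8,9}  ✓accept
'b' @ 6: {7,8,9}  ✓accept
'a' @ 7: {7,8,9}  ✓accept
'b' @ 8: {7,8,9}  ✓accept
after full input: {7,8,9}  (accept=7 in)

Answer: ACCEPT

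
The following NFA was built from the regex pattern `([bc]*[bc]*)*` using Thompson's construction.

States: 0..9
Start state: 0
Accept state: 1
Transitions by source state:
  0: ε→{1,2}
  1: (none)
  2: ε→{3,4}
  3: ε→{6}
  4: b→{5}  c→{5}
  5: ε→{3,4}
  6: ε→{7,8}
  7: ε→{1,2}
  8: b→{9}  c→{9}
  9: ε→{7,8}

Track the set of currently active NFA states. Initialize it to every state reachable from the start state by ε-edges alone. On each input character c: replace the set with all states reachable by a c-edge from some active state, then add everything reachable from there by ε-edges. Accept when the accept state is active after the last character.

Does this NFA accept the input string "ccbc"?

start: ε-closure({0}) = {0,1,2,3,4,6,7,8}
'c' @ 1: {1,2,3,4,5,6,7,8,9}  [accepting]
'c' @ 2: {1,2,3,4,5,6,7,8,9}  [accepting]
'b' @ 3: {1,2,3,4,5,6,7,8,9}  [accepting]
'c' @ 4: {1,2,3,4,5,6,7,8,9}  [accepting]
final: {1,2,3,4,5,6,7,8,9}; accept 1 in set

Answer: ACCEPT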